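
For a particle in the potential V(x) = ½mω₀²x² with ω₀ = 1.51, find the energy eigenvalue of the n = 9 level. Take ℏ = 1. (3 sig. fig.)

Using E_n = (n + ½)ℏω₀: E_9 = 9.5 × 1.51 = 14.35.

E = 14.3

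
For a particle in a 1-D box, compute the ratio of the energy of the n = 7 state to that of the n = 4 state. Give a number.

3.0625

Since E_n ∝ n², the ratio is (7/4)² = 3.0625.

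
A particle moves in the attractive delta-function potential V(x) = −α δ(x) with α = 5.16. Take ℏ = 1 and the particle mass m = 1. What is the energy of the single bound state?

For x ≠ 0 the bound state is ψ ∝ e^{−κ|x|}; integrating the TISE across the delta gives the cusp condition 2κ = 2mα/ℏ², so κ = 5.160.
Then E = −ℏ²κ²/(2m) = −mα²/(2ℏ²) = -13.31.

E = -13.3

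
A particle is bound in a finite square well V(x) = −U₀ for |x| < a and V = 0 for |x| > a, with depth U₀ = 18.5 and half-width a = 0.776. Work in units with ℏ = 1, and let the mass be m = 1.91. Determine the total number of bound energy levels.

N = 5

The dimensionless depth is z₀ = a√(2mU₀)/ℏ = 0.776 × √(70.67) = 6.523.
The even/odd transcendental equations gain one root per π/2 in z₀, giving N = 1 + ⌊2z₀/π⌋ = 1 + ⌊4.153⌋ = 5.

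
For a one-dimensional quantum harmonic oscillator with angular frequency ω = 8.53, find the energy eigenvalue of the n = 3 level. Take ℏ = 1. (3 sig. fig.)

Using E_n = (n + ½)ℏω: E_3 = 3.5 × 8.53 = 29.86.

E = 29.9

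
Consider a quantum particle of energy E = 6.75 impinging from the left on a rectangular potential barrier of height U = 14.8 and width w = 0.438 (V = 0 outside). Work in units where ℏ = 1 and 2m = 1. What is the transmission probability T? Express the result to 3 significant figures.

T = 0.282

E < U: inside the barrier ψ ∝ e^{±κx} with κ = √(2m(U − E))/ℏ = 2.837.
κw = 1.243, sinh(κw) = 1.588.
The exact tunnelling result is T⁻¹ = 1 + U² sinh²(κw) / [4E(U − E)] = 3.542, so T = 0.282.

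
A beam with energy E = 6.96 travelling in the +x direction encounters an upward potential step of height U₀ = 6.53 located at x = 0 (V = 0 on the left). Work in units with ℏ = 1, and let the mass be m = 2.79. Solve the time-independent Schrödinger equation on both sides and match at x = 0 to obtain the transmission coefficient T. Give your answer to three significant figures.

T = 0.638

The wavenumbers are k₁ = √(2mE)/ℏ = 6.232 on the left and k₂ = √(2m(E − U₀))/ℏ = 1.549 on the right.
Matching ψ and ψ′ at x = 0 gives r = (k₁ − k₂)/(k₁ + k₂), so R = r² = 0.3622 and T = 1 − R = 0.6378.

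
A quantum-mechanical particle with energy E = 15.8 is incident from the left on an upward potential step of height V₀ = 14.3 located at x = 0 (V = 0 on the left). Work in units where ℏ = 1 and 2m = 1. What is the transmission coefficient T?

T = 0.720

On each side the TISE gives plane waves with k = √(2m(E − V))/ℏ: k₁ = √(2·½·15.8) = 3.975, k₂ = √(2·½·1.5) = 1.225.
Continuity of ψ and ψ′ at the step yields the reflection amplitude r = (k₁ − k₂)/(k₁ + k₂) = 0.5289; thus R = |r|² = 0.2798, T = 0.7202.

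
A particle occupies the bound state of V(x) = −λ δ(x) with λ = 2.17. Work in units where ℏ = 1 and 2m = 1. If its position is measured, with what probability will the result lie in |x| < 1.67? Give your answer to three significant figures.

The normalised bound state is ψ = √κ e^{−κ|x|} with κ = mλ/ℏ² = 1.085.
P(|x| < d) = ∫_{−d}^{d} κ e^{−2κ|x|} dx = 1 − e^{−2κd} = 1 − e^{−3.624} = 0.9733.

P = 0.973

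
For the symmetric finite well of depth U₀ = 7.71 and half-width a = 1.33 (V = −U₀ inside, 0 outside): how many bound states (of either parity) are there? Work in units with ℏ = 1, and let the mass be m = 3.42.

N = 7

The dimensionless depth is z₀ = a√(2mU₀)/ℏ = 1.33 × √(52.74) = 9.658.
The even/odd transcendental equations gain one root per π/2 in z₀, giving N = 1 + ⌊2z₀/π⌋ = 1 + ⌊6.149⌋ = 7.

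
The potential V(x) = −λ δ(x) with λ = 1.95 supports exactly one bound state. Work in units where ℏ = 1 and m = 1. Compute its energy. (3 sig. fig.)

For x ≠ 0 the bound state is ψ ∝ e^{−κ|x|}; integrating the TISE across the delta gives the cusp condition 2κ = 2mλ/ℏ², so κ = 1.950.
Then E = −ℏ²κ²/(2m) = −mλ²/(2ℏ²) = -1.901.

E = -1.90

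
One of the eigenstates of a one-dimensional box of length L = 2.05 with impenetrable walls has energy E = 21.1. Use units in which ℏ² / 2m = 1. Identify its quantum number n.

n = 3

For an infinite well E_n = n²π²ℏ²/(2mL²), so n = (L/πℏ)√(2mE).
n = (2.05/π) × √(2 × 0.5 × 21.1) = 2.997 → n = 3.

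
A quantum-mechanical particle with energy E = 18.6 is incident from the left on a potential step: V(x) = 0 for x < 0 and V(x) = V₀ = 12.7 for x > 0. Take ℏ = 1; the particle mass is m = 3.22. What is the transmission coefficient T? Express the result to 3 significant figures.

On each side the TISE gives plane waves with k = √(2m(E − V))/ℏ: k₁ = √(2·3.22·18.6) = 10.94, k₂ = √(2·3.22·5.9) = 6.164.
Matching ψ and ψ′ at x = 0 gives r = (k₁ − k₂)/(k₁ + k₂), so R = r² = 0.07808 and T = 1 − R = 0.9219.

T = 0.922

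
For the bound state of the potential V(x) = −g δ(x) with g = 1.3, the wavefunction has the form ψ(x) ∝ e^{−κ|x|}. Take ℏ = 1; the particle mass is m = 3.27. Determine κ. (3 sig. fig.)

κ = 4.25

Integrating the TISE across x = 0 gives the cusp condition ψ'(0⁺) − ψ'(0⁻) = −(2mg/ℏ²)ψ(0).
With ψ ∝ e^{−κ|x|} this yields −2κ = −2mg/ℏ², so κ = mg/ℏ² = 4.251.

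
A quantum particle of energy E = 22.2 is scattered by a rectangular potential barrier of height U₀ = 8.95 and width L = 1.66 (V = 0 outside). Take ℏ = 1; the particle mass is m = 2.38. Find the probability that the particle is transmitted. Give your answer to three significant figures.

T = 0.978

Above the barrier the interior wavenumber is k₂ = √(2m(E − U₀))/ℏ = 7.942, giving phase k₂L = 13.18.
T = [1 + U₀² sin²(k₂L) / (4E(E − U₀))]⁻¹ = 1/1.023 = 0.978.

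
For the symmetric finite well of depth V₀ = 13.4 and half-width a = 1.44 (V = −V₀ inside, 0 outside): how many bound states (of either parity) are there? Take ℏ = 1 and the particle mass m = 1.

N = 5

Define the well-strength parameter z₀ = (a/ℏ)√(2mV₀) = 1.44 × √(2·1·13.4) = 7.455.
The even/odd transcendental equations gain one root per π/2 in z₀, giving N = 1 + ⌊2z₀/π⌋ = 1 + ⌊4.746⌋ = 5.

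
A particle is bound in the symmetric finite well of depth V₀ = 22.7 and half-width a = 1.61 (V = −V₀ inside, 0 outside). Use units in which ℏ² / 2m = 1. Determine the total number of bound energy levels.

Define the well-strength parameter z₀ = (a/ℏ)√(2mV₀) = 1.61 × √(2·0.5·22.7) = 7.671.
A new bound state (alternating even/odd) appears each time z₀ passes a multiple of π/2, so N = ⌊2z₀/π⌋ + 1 = ⌊4.883⌋ + 1 = 5.

N = 5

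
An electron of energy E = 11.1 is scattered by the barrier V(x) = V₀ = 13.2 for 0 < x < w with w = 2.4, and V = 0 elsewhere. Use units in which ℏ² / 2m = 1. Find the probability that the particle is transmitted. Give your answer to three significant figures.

E < V₀: inside the barrier ψ ∝ e^{±κx} with κ = √(2m(V₀ − E))/ℏ = 1.449.
κw = 3.478, sinh(κw) = 16.18.
The exact tunnelling result is T⁻¹ = 1 + V₀² sinh²(κw) / [4E(V₀ − E)] = 490.3, so T = 0.00204.

T = 0.00204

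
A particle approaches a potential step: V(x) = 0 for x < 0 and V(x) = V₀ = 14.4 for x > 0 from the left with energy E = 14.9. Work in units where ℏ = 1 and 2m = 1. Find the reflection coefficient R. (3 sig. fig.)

On each side the TISE gives plane waves with k = √(2m(E − V))/ℏ: k₁ = √(2·½·14.9) = 3.860, k₂ = √(2·½·0.5) = 0.7071.
Continuity of ψ and ψ′ at the step yields the reflection amplitude r = (k₁ − k₂)/(k₁ + k₂) = 0.6904; thus R = |r|² = 0.4766, T = 0.5234.

R = 0.477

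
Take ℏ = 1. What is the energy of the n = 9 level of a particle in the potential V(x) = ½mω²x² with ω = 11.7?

The oscillator eigenvalues are E_n = ℏω(n + ½), so E_9 = 11.7 × 9.5 = 111.2.

E = 111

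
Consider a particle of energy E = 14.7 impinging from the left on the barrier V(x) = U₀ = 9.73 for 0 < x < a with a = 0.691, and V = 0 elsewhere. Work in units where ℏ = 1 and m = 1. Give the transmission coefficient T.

Above the barrier the interior wavenumber is k₂ = √(2m(E − U₀))/ℏ = 3.153, giving phase k₂a = 2.179.
T = [1 + U₀² sin²(k₂a) / (4E(E − U₀))]⁻¹ = 1/1.218 = 0.821.

T = 0.821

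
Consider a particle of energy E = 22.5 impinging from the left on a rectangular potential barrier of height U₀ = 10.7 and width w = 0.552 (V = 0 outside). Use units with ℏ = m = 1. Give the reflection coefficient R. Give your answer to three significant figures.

Above the barrier the interior wavenumber is k₂ = √(2m(E − U₀))/ℏ = 4.858, giving phase k₂w = 2.682.
Matching at both interfaces gives T⁻¹ = 1 + U₀² sin²(k₂w) / [4E(E − U₀)] = 1.021, hence T = 0.979.
R = 1 − T = 0.0208.

R = 0.0208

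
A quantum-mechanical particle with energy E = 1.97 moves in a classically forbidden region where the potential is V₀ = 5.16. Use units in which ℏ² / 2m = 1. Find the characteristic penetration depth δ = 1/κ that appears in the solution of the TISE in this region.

Since E < V₀ the TISE in this region is ψ'' = κ²ψ with κ = √(2m(V₀ − E))/ℏ.
κ = √(2 × 0.5 × 3.19) = 1.786. The penetration depth is δ = 1/κ = 0.560.

δ = 0.560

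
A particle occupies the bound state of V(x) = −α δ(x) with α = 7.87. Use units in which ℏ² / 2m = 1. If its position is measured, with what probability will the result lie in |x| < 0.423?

P = 0.964

The normalised bound state is ψ = √κ e^{−κ|x|} with κ = mα/ℏ² = 3.935.
P(|x| < d) = ∫_{−d}^{d} κ e^{−2κ|x|} dx = 1 − e^{−2κd} = 1 − e^{−3.329} = 0.9642.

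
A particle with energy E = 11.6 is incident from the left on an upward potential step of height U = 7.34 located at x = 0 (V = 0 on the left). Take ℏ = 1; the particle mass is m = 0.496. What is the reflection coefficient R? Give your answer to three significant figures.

The wavenumbers are k₁ = √(2mE)/ℏ = 3.392 on the left and k₂ = √(2m(E − U))/ℏ = 2.056 on the right.
Continuity of ψ and ψ′ at the step yields the reflection amplitude r = (k₁ − k₂)/(k₁ + k₂) = 0.2453; thus R = |r|² = 0.06019, T = 0.9398.

R = 0.0602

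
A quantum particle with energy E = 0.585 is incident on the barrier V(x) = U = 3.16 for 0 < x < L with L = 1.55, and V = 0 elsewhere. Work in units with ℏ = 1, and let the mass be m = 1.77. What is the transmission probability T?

T = 0.000208

E < U: inside the barrier ψ ∝ e^{±κx} with κ = √(2m(U − E))/ℏ = 3.019.
κL = 4.680, sinh(κL) = 53.87.
The exact tunnelling result is T⁻¹ = 1 + U² sinh²(κL) / [4E(U − E)] = 4810, so T = 0.000208.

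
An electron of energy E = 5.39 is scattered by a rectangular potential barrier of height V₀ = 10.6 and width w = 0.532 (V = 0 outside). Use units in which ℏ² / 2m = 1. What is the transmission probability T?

Since E < V₀ the interior solution is evanescent with decay constant κ = √(2m(V₀ − E))/ℏ = 2.283.
κw = 1.214, sinh(κw) = 1.536.
The exact tunnelling result is T⁻¹ = 1 + V₀² sinh²(κw) / [4E(V₀ − E)] = 3.359, so T = 0.298.

T = 0.298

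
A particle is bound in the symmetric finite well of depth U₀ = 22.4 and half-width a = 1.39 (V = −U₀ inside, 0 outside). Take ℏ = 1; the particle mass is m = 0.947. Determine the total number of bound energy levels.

N = 6

The dimensionless depth is z₀ = a√(2mU₀)/ℏ = 1.39 × √(42.43) = 9.054.
A new bound state (alternating even/odd) appears each time z₀ passes a multiple of π/2, so N = ⌊2z₀/π⌋ + 1 = ⌊5.764⌋ + 1 = 6.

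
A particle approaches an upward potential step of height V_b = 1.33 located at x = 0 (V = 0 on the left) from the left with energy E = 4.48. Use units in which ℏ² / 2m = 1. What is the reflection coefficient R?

The wavenumbers are k₁ = √(2mE)/ℏ = 2.117 on the left and k₂ = √(2m(E − V_b))/ℏ = 1.775 on the right.
Matching ψ and ψ′ at x = 0 gives r = (k₁ − k₂)/(k₁ + k₂), so R = r² = 0.007714 and T = 1 − R = 0.9923.

R = 0.00771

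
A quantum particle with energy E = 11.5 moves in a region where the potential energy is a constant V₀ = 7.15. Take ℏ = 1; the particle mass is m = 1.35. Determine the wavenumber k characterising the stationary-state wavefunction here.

With E > V₀ the solution is oscillatory, ψ ∝ e^{±ikx} with k = √(2m(E − V₀))/ℏ.
k = √(2 × 1.35 × 4.35) = 3.427.

k = 3.43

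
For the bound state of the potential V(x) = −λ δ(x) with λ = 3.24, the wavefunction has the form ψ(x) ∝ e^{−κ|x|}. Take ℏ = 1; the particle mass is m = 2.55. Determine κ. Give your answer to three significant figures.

κ = 8.26

Integrating the TISE across x = 0 gives the cusp condition ψ'(0⁺) − ψ'(0⁻) = −(2mλ/ℏ²)ψ(0).
With ψ ∝ e^{−κ|x|} this yields −2κ = −2mλ/ℏ², so κ = mλ/ℏ² = 8.262.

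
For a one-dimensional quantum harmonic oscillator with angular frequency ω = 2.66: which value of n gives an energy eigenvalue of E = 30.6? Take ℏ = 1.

E_n = ℏω(n + ½) ⇒ n = E/(ℏω) − ½ = 30.6/2.66 − 0.5 = 11.004 → n = 11.

n = 11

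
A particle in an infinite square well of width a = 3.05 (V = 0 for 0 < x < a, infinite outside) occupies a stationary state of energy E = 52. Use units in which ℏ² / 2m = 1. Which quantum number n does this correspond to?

n = 7

For an infinite well E_n = n²π²ℏ²/(2ma²), so n = (a/πℏ)√(2mE).
n = (3.05/π) × √(2 × 0.5 × 52) = 7.001 → n = 7.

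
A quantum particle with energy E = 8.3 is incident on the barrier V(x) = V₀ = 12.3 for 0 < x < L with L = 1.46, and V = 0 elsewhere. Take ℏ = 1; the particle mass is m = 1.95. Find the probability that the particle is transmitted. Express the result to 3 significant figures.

T = 0.0000344

Since E < V₀ the interior solution is evanescent with decay constant κ = √(2m(V₀ − E))/ℏ = 3.950.
κL = 5.767, sinh(κL) = 159.7.
The exact tunnelling result is T⁻¹ = 1 + V₀² sinh²(κL) / [4E(V₀ − E)] = 29060, so T = 0.0000344.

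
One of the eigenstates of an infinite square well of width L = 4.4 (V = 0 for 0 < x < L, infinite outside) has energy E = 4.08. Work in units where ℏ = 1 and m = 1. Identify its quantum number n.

For an infinite well E_n = n²π²ℏ²/(2mL²), so n = (L/πℏ)√(2mE).
n = (4.4/π) × √(2 × 1 × 4.08) = 4.001 → n = 4.

n = 4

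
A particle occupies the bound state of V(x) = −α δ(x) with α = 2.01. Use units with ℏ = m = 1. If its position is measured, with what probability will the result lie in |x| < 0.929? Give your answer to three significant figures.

P = 0.976

The normalised bound state is ψ = √κ e^{−κ|x|} with κ = mα/ℏ² = 2.010.
P(|x| < d) = ∫_{−d}^{d} κ e^{−2κ|x|} dx = 1 − e^{−2κd} = 1 − e^{−3.735} = 0.9761.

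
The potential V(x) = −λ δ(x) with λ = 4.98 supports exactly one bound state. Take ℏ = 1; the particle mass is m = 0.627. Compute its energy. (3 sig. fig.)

E = -7.77

For x ≠ 0 the bound state is ψ ∝ e^{−κ|x|}; integrating the TISE across the delta gives the cusp condition 2κ = 2mλ/ℏ², so κ = 3.122.
Then E = −ℏ²κ²/(2m) = −mλ²/(2ℏ²) = -7.775.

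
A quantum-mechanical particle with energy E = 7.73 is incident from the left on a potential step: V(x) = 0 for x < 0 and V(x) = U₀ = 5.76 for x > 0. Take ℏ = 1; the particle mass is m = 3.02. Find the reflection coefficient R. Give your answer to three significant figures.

The wavenumbers are k₁ = √(2mE)/ℏ = 6.833 on the left and k₂ = √(2m(E − U₀))/ℏ = 3.449 on the right.
Matching ψ and ψ′ at x = 0 gives r = (k₁ − k₂)/(k₁ + k₂), so R = r² = 0.1083 and T = 1 − R = 0.8917.

R = 0.108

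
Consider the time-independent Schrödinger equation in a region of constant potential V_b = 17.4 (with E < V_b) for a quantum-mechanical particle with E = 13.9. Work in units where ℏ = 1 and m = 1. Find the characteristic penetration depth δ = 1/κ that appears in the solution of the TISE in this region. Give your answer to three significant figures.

δ = 0.378

Since E < V_b the TISE in this region is ψ'' = κ²ψ with κ = √(2m(V_b − E))/ℏ.
κ = √(2 × 1 × 3.5) = 2.646. The penetration depth is δ = 1/κ = 0.378.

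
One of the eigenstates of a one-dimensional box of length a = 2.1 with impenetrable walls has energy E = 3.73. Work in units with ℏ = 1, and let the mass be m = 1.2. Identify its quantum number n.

For an infinite well E_n = n²π²ℏ²/(2ma²), so n = (a/πℏ)√(2mE).
n = (2.1/π) × √(2 × 1.2 × 3.73) = 2.000 → n = 2.

n = 2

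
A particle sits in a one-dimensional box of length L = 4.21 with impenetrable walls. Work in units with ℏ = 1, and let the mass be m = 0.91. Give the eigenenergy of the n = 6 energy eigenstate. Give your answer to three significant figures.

Requiring ψ(0) = ψ(L) = 0 quantises k = nπ/L, hence E_n = ℏ²k²/2m = n²π²ℏ²/(2mL²).
E_6 = 6² × π² / (2 × 0.91 × 4.21²) = 11.01.

E = 11.0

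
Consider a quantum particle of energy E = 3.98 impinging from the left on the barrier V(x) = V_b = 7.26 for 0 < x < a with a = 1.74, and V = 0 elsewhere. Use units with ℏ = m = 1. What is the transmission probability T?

Since E < V_b the interior solution is evanescent with decay constant κ = √(2m(V_b − E))/ℏ = 2.561.
κa = 4.457, sinh(κa) = 43.09.
The exact tunnelling result is T⁻¹ = 1 + V_b² sinh²(κa) / [4E(V_b − E)] = 1875, so T = 0.000533.

T = 0.000533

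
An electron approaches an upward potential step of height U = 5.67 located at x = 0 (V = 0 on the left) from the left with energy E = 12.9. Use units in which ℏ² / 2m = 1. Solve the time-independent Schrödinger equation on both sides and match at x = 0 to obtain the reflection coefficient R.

R = 0.0207

On each side the TISE gives plane waves with k = √(2m(E − V))/ℏ: k₁ = √(2·½·12.9) = 3.592, k₂ = √(2·½·7.23) = 2.689.
Continuity of ψ and ψ′ at the step yields the reflection amplitude r = (k₁ − k₂)/(k₁ + k₂) = 0.1437; thus R = |r|² = 0.02066, T = 0.9793.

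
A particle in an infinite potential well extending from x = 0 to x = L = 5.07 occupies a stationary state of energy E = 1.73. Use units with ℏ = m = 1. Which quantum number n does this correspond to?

For an infinite well E_n = n²π²ℏ²/(2mL²), so n = (L/πℏ)√(2mE).
n = (5.07/π) × √(2 × 1 × 1.73) = 3.002 → n = 3.

n = 3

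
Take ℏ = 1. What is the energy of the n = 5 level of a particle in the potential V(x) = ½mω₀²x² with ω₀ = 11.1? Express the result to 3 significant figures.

The oscillator eigenvalues are E_n = ℏω₀(n + ½), so E_5 = 11.1 × 5.5 = 61.05.

E = 61.1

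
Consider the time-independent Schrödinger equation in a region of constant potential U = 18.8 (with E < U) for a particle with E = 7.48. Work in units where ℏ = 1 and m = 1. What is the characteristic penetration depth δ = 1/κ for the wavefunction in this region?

δ = 0.210

Since E < U the TISE in this region is ψ'' = κ²ψ with κ = √(2m(U − E))/ℏ.
κ = √(2 × 1 × 11.32) = 4.758. The penetration depth is δ = 1/κ = 0.210.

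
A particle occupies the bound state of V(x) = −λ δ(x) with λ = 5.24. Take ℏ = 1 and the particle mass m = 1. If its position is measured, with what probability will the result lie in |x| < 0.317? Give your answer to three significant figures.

P = 0.964

The normalised bound state is ψ = √κ e^{−κ|x|} with κ = mλ/ℏ² = 5.240.
P(|x| < d) = ∫_{−d}^{d} κ e^{−2κ|x|} dx = 1 − e^{−2κd} = 1 − e^{−3.322} = 0.9639.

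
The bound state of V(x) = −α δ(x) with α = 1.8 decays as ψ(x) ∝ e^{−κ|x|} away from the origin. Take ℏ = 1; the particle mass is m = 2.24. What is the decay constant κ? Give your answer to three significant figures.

Integrate −(ℏ²/2m)ψ'' − αδ(x)ψ = Eψ from −ε to +ε: the ψ'' term gives ψ'(0⁺) − ψ'(0⁻) and the δ term gives −(2mα/ℏ²)ψ(0).
With ψ ∝ e^{−κ|x|} this yields −2κ = −2mα/ℏ², so κ = mα/ℏ² = 4.032.

κ = 4.03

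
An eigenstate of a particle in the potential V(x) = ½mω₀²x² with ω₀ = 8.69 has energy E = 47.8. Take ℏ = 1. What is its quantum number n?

n = 5

E_n = ℏω₀(n + ½) ⇒ n = E/(ℏω₀) − ½ = 47.8/8.69 − 0.5 = 5.001 → n = 5.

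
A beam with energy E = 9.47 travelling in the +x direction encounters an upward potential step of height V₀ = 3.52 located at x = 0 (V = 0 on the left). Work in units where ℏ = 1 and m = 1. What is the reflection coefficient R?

R = 0.0134

On each side the TISE gives plane waves with k = √(2m(E − V))/ℏ: k₁ = √(2·1·9.47) = 4.352, k₂ = √(2·1·5.95) = 3.450.
Matching ψ and ψ′ at x = 0 gives r = (k₁ − k₂)/(k₁ + k₂), so R = r² = 0.01338 and T = 1 − R = 0.9866.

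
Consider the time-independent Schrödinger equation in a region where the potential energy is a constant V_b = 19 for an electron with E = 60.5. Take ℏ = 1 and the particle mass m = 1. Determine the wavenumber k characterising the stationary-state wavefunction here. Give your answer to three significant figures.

k = 9.11

With E > V_b the solution is oscillatory, ψ ∝ e^{±ikx} with k = √(2m(E − V_b))/ℏ.
k = √(2 × 1 × 41.5) = 9.110.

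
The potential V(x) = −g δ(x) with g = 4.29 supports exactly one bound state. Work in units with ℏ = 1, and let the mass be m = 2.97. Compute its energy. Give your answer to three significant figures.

The bound state is ψ(x) = √κ e^{−κ|x|}. The derivative jump ψ'(0⁺) − ψ'(0⁻) = −(2mg/ℏ²)ψ(0) fixes κ = mg/ℏ² = 12.74.
Then E = −ℏ²κ²/(2m) = −mg²/(2ℏ²) = -27.33.

E = -27.3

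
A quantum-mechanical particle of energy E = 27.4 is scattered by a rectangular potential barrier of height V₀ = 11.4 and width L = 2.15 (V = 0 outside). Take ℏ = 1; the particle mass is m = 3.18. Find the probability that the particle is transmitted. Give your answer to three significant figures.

T = 0.993

Above the barrier the interior wavenumber is k₂ = √(2m(E − V₀))/ℏ = 10.09, giving phase k₂L = 21.69.
Matching at both interfaces gives T⁻¹ = 1 + V₀² sin²(k₂L) / [4E(E − V₀)] = 1.007, hence T = 0.993.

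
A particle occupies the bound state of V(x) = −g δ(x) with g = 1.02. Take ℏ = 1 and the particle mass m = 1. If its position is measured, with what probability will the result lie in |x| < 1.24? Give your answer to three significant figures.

The normalised bound state is ψ = √κ e^{−κ|x|} with κ = mg/ℏ² = 1.020.
P(|x| < d) = ∫_{−d}^{d} κ e^{−2κ|x|} dx = 1 − e^{−2κd} = 1 − e^{−2.530} = 0.9203.

P = 0.920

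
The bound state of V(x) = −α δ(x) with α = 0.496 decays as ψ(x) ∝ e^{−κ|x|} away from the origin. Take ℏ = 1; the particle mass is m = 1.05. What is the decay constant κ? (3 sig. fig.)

κ = 0.521

Integrating the TISE across x = 0 gives the cusp condition ψ'(0⁺) − ψ'(0⁻) = −(2mα/ℏ²)ψ(0).
With ψ ∝ e^{−κ|x|} this yields −2κ = −2mα/ℏ², so κ = mα/ℏ² = 0.5208.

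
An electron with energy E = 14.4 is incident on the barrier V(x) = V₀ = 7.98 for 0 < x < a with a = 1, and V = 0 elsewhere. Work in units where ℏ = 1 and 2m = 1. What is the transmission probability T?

E > V₀: inside the barrier k₂ = √(2m(E − V₀))/ℏ = 2.534, k₂a = 2.534.
Matching at both interfaces gives T⁻¹ = 1 + V₀² sin²(k₂a) / [4E(E − V₀)] = 1.056, hence T = 0.947.

T = 0.947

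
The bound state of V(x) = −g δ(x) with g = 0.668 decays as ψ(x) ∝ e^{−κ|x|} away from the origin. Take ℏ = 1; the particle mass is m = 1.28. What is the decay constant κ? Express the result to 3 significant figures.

κ = 0.855

Integrate −(ℏ²/2m)ψ'' − gδ(x)ψ = Eψ from −ε to +ε: the ψ'' term gives ψ'(0⁺) − ψ'(0⁻) and the δ term gives −(2mg/ℏ²)ψ(0).
With ψ ∝ e^{−κ|x|} this yields −2κ = −2mg/ℏ², so κ = mg/ℏ² = 0.8550.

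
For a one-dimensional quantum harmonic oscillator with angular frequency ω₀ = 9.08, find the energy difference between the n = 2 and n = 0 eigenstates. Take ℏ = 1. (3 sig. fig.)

ΔE = 18.2

E_n = ℏω₀(n + ½), so ΔE = (2 − 0) ℏω₀ = 2 × 9.08 = 18.16.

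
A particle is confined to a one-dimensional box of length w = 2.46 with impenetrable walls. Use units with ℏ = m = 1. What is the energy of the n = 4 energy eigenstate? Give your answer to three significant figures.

Requiring ψ(0) = ψ(w) = 0 quantises k = nπ/w, hence E_n = ℏ²k²/2m = n²π²ℏ²/(2mw²).
E_4 = 4² × π² / (2 × 1 × 2.46²) = 13.05.

E = 13.0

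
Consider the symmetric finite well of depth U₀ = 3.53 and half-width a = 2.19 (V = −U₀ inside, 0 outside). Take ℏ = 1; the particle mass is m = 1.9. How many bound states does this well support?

Define the well-strength parameter z₀ = (a/ℏ)√(2mU₀) = 2.19 × √(2·1.9·3.53) = 8.021.
A new bound state (alternating even/odd) appears each time z₀ passes a multiple of π/2, so N = ⌊2z₀/π⌋ + 1 = ⌊5.106⌋ + 1 = 6.

N = 6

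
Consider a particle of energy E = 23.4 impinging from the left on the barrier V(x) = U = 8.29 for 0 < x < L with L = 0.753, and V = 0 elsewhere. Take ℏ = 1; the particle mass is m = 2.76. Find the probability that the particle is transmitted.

E > U: inside the barrier k₂ = √(2m(E − U))/ℏ = 9.133, k₂L = 6.877.
T = [1 + U² sin²(k₂L) / (4E(E − U))]⁻¹ = 1/1.015 = 0.985.

T = 0.985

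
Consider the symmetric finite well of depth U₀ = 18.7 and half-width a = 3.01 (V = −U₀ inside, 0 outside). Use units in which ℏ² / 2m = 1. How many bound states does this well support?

The dimensionless depth is z₀ = a√(2mU₀)/ℏ = 3.01 × √(18.70) = 13.02.
A new bound state (alternating even/odd) appears each time z₀ passes a multiple of π/2, so N = ⌊2z₀/π⌋ + 1 = ⌊8.286⌋ + 1 = 9.

N = 9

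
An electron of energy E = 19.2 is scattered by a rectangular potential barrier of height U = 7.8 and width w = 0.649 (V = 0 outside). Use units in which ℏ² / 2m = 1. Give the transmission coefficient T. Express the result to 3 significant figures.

E > U: inside the barrier k₂ = √(2m(E − U))/ℏ = 3.376, k₂w = 2.191.
Matching at both interfaces gives T⁻¹ = 1 + U² sin²(k₂w) / [4E(E − U)] = 1.046, hence T = 0.956.

T = 0.956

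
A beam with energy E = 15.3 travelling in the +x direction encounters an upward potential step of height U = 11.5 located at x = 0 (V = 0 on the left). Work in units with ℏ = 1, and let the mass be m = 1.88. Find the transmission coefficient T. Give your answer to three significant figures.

T = 0.888

The wavenumbers are k₁ = √(2mE)/ℏ = 7.585 on the left and k₂ = √(2m(E − U))/ℏ = 3.780 on the right.
Continuity of ψ and ψ′ at the step yields the reflection amplitude r = (k₁ − k₂)/(k₁ + k₂) = 0.3348; thus R = |r|² = 0.1121, T = 0.8879.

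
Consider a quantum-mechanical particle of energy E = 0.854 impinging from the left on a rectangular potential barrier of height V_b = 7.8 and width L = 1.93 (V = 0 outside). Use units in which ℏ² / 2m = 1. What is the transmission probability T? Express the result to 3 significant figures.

T = 0.0000596

E < V_b: inside the barrier ψ ∝ e^{±κx} with κ = √(2m(V_b − E))/ℏ = 2.636.
κL = 5.087, sinh(κL) = 80.91.
The exact tunnelling result is T⁻¹ = 1 + V_b² sinh²(κL) / [4E(V_b − E)] = 16790, so T = 0.0000596.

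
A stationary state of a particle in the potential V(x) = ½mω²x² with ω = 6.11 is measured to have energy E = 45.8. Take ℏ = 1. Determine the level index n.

E_n = ℏω(n + ½) ⇒ n = E/(ℏω) − ½ = 45.8/6.11 − 0.5 = 6.996 → n = 7.

n = 7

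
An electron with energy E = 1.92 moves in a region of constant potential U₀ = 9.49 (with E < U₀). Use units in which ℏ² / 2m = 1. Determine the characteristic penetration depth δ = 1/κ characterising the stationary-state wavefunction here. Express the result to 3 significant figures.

Since E < U₀ the TISE in this region is ψ'' = κ²ψ with κ = √(2m(U₀ − E))/ℏ.
κ = √(2 × 0.5 × 7.57) = 2.751. The penetration depth is δ = 1/κ = 0.363.

δ = 0.363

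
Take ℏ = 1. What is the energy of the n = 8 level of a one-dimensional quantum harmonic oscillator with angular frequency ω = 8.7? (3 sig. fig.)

E = 74.0

Using E_n = (n + ½)ℏω: E_8 = 8.5 × 8.7 = 73.95.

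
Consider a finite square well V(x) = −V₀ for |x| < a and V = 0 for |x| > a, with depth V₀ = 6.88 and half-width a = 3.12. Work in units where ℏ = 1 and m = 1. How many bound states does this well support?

Define the well-strength parameter z₀ = (a/ℏ)√(2mV₀) = 3.12 × √(2·1·6.88) = 11.57.
The even/odd transcendental equations gain one root per π/2 in z₀, giving N = 1 + ⌊2z₀/π⌋ = 1 + ⌊7.368⌋ = 8.

N = 8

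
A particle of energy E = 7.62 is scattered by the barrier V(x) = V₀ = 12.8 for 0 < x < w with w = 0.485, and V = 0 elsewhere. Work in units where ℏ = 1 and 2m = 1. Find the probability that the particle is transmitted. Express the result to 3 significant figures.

T = 0.349

Since E < V₀ the interior solution is evanescent with decay constant κ = √(2m(V₀ − E))/ℏ = 2.276.
κw = 1.104, sinh(κw) = 1.342.
Matching ψ, ψ′ at both faces gives T = [1 + V₀² sinh²(κw) / (4E(V₀ − E))]⁻¹ = 1/2.869 = 0.349.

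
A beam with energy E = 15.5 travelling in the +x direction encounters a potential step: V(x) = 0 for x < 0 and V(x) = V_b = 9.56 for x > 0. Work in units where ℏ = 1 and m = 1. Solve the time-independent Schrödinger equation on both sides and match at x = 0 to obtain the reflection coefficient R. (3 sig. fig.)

The wavenumbers are k₁ = √(2mE)/ℏ = 5.568 on the left and k₂ = √(2m(E − V_b))/ℏ = 3.447 on the right.
Matching ψ and ψ′ at x = 0 gives r = (k₁ − k₂)/(k₁ + k₂), so R = r² = 0.05536 and T = 1 − R = 0.9446.

R = 0.0554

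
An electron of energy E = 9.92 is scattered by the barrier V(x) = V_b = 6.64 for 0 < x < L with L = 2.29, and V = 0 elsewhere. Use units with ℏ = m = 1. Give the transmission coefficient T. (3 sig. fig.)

E > V_b: inside the barrier k₂ = √(2m(E − V_b))/ℏ = 2.561, k₂L = 5.865.
T = [1 + V_b² sin²(k₂L) / (4E(E − V_b))]⁻¹ = 1/1.056 = 0.947.

T = 0.947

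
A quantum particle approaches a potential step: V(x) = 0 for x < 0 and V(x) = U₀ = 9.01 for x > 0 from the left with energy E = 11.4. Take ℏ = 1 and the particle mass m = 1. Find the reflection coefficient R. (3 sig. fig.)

On each side the TISE gives plane waves with k = √(2m(E − V))/ℏ: k₁ = √(2·1·11.4) = 4.775, k₂ = √(2·1·2.39) = 2.186.
Continuity of ψ and ψ′ at the step yields the reflection amplitude r = (k₁ − k₂)/(k₁ + k₂) = 0.3719; thus R = |r|² = 0.1383, T = 0.8617.

R = 0.138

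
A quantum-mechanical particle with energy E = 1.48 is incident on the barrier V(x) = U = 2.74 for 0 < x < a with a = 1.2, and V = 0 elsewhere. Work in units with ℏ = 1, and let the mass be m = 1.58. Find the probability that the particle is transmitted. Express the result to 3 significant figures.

E < U: inside the barrier ψ ∝ e^{±κx} with κ = √(2m(U − E))/ℏ = 1.995.
κa = 2.394, sinh(κa) = 5.436.
Matching ψ, ψ′ at both faces gives T = [1 + U² sinh²(κa) / (4E(U − E))]⁻¹ = 1/30.74 = 0.0325.

T = 0.0325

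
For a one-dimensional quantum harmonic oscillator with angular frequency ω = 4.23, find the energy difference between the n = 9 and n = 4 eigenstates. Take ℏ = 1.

E_n = ℏω(n + ½), so ΔE = (9 − 4) ℏω = 5 × 4.23 = 21.15.

ΔE = 21.2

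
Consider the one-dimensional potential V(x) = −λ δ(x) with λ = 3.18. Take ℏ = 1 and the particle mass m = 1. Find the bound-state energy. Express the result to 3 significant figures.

E = -5.06

The bound state is ψ(x) = √κ e^{−κ|x|}. The derivative jump ψ'(0⁺) − ψ'(0⁻) = −(2mλ/ℏ²)ψ(0) fixes κ = mλ/ℏ² = 3.180.
Then E = −ℏ²κ²/(2m) = −mλ²/(2ℏ²) = -5.056.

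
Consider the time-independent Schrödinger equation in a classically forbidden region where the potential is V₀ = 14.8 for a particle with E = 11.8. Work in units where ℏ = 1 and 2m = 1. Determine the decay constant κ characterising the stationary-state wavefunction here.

κ = 1.73

Since E < V₀ the TISE in this region is ψ'' = κ²ψ with κ = √(2m(V₀ − E))/ℏ.
κ = √(2 × 0.5 × 3) = 1.732.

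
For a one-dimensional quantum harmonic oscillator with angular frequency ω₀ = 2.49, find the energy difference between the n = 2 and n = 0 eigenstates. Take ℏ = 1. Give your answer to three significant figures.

ΔE = 4.98

E_n = ℏω₀(n + ½), so ΔE = (2 − 0) ℏω₀ = 2 × 2.49 = 4.980.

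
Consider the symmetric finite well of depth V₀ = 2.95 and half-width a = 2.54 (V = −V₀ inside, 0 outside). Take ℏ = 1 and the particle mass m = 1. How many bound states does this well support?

The dimensionless depth is z₀ = a√(2mV₀)/ℏ = 2.54 × √(5.900) = 6.170.
The even/odd transcendental equations gain one root per π/2 in z₀, giving N = 1 + ⌊2z₀/π⌋ = 1 + ⌊3.928⌋ = 4.

N = 4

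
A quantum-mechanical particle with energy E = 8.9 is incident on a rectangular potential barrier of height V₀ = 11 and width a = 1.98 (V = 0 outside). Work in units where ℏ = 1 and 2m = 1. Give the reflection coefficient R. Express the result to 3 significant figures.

R = 0.992

E < V₀: inside the barrier ψ ∝ e^{±κx} with κ = √(2m(V₀ − E))/ℏ = 1.449.
κa = 2.869, sinh(κa) = 8.784.
The exact tunnelling result is T⁻¹ = 1 + V₀² sinh²(κa) / [4E(V₀ − E)] = 125.9, so T = 0.00794.
R = 1 − T = 0.992.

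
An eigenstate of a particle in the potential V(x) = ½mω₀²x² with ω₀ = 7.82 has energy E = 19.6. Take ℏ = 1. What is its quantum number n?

Invert E_n = (n + ½)ℏω₀: n = E/ℏω₀ − ½ = 2.006, so n = 2.

n = 2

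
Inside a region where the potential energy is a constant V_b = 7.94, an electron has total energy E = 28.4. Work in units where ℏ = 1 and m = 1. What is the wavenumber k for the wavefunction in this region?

k = 6.40

With E > V_b the solution is oscillatory, ψ ∝ e^{±ikx} with k = √(2m(E − V_b))/ℏ.
k = √(2 × 1 × 20.46) = 6.397.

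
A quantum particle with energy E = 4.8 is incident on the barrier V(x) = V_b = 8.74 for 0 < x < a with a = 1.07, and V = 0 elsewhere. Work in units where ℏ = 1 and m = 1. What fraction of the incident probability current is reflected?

Since E < V_b the interior solution is evanescent with decay constant κ = √(2m(V_b − E))/ℏ = 2.807.
κa = 3.004, sinh(κa) = 10.05.
The exact tunnelling result is T⁻¹ = 1 + V_b² sinh²(κa) / [4E(V_b − E)] = 103.1, so T = 0.00970.
R = 1 − T = 0.990.

R = 0.990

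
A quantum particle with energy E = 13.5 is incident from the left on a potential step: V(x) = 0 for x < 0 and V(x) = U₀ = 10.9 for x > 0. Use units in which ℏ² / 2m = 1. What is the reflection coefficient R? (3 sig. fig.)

The wavenumbers are k₁ = √(2mE)/ℏ = 3.674 on the left and k₂ = √(2m(E − U₀))/ℏ = 1.612 on the right.
Matching ψ and ψ′ at x = 0 gives r = (k₁ − k₂)/(k₁ + k₂), so R = r² = 0.1521 and T = 1 − R = 0.8479.

R = 0.152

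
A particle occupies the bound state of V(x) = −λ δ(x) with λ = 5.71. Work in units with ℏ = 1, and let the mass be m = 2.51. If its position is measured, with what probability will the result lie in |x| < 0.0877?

P = 0.919

The normalised bound state is ψ = √κ e^{−κ|x|} with κ = mλ/ℏ² = 14.33.
P(|x| < d) = ∫_{−d}^{d} κ e^{−2κ|x|} dx = 1 − e^{−2κd} = 1 − e^{−2.514} = 0.9190.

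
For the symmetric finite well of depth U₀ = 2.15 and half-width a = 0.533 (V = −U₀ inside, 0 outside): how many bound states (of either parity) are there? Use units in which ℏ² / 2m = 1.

Define the well-strength parameter z₀ = (a/ℏ)√(2mU₀) = 0.533 × √(2·0.5·2.15) = 0.7815.
The even/odd transcendental equations gain one root per π/2 in z₀, giving N = 1 + ⌊2z₀/π⌋ = 1 + ⌊0.4975⌋ = 1.

N = 1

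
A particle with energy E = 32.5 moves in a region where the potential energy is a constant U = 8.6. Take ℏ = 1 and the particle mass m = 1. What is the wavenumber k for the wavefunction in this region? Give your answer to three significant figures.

k = 6.91

With E > U the solution is oscillatory, ψ ∝ e^{±ikx} with k = √(2m(E − U))/ℏ.
k = √(2 × 1 × 23.9) = 6.914.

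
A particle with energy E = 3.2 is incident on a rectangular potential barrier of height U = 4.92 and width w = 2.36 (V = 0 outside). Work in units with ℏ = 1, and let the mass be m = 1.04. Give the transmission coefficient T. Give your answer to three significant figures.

T = 0.000483

Since E < U the interior solution is evanescent with decay constant κ = √(2m(U − E))/ℏ = 1.891.
κw = 4.464, sinh(κw) = 43.40.
The exact tunnelling result is T⁻¹ = 1 + U² sinh²(κw) / [4E(U − E)] = 2072, so T = 0.000483.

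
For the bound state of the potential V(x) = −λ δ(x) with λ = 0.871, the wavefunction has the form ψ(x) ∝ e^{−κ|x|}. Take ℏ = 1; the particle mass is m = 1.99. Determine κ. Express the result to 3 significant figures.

κ = 1.73

Integrate −(ℏ²/2m)ψ'' − λδ(x)ψ = Eψ from −ε to +ε: the ψ'' term gives ψ'(0⁺) − ψ'(0⁻) and the δ term gives −(2mλ/ℏ²)ψ(0).
With ψ ∝ e^{−κ|x|} this yields −2κ = −2mλ/ℏ², so κ = mλ/ℏ² = 1.733.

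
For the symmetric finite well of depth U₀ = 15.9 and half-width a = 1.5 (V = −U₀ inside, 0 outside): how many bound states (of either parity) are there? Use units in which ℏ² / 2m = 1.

Define the well-strength parameter z₀ = (a/ℏ)√(2mU₀) = 1.5 × √(2·0.5·15.9) = 5.981.
The even/odd transcendental equations gain one root per π/2 in z₀, giving N = 1 + ⌊2z₀/π⌋ = 1 + ⌊3.808⌋ = 4.

N = 4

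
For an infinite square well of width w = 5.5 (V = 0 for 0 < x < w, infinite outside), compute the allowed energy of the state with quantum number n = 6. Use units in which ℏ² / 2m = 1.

Requiring ψ(0) = ψ(w) = 0 quantises k = nπ/w, hence E_n = ℏ²k²/2m = n²π²ℏ²/(2mw²).
E_6 = 6² × π² / (2 × 0.5 × 5.5²) = 11.75.

E = 11.7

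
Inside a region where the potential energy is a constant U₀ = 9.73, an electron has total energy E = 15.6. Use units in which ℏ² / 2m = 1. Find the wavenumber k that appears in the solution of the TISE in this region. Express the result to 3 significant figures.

With E > U₀ the solution is oscillatory, ψ ∝ e^{±ikx} with k = √(2m(E − U₀))/ℏ.
k = √(2 × 0.5 × 5.87) = 2.423.

k = 2.42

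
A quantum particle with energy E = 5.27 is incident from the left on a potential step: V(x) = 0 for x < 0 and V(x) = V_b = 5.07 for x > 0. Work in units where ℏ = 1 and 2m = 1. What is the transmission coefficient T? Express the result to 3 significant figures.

T = 0.546

The wavenumbers are k₁ = √(2mE)/ℏ = 2.296 on the left and k₂ = √(2m(E − V_b))/ℏ = 0.4472 on the right.
Continuity of ψ and ψ′ at the step yields the reflection amplitude r = (k₁ − k₂)/(k₁ + k₂) = 0.6739; thus R = |r|² = 0.4542, T = 0.5458.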